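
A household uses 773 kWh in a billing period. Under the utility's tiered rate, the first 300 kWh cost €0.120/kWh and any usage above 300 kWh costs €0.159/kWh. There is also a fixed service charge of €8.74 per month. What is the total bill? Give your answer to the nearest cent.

€119.95

First 300 kWh × €0.120 = €36.00
Remaining 473 kWh × €0.159 = €75.21
Energy charge = €111.21; + service €8.74 = €119.95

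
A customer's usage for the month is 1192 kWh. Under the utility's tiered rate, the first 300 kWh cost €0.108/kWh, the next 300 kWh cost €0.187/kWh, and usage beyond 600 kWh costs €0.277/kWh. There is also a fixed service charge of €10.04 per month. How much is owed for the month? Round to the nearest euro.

€263

First 300 kWh × €0.108 = €32.40
Next 300 kWh × €0.187 = €56.10
Remaining 592 kWh × €0.277 = €163.98
Energy charge = €252.48; + service €10.04 = €262.52 ≈ €263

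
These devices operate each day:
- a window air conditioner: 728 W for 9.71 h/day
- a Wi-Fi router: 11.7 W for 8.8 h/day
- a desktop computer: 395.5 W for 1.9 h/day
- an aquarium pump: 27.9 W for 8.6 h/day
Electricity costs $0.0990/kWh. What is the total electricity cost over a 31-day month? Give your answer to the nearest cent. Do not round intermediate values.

$25.05

window air conditioner: 728 W × 9.71 h × 31 d = 219,135 Wh = 219.1 kWh
Wi-Fi router: 11.7 W × 8.8 h × 31 d = 3,192 Wh = 3.192 kWh
desktop computer: 395.5 W × 1.9 h × 31 d = 23,295 Wh = 23.29 kWh
aquarium pump: 27.9 W × 8.6 h × 31 d = 7,438 Wh = 7.438 kWh
Total energy = 219.1 + 3.192 + 23.29 + 7.438 = 253.1 kWh
Cost = 253.1 kWh × $0.0990 = $25.05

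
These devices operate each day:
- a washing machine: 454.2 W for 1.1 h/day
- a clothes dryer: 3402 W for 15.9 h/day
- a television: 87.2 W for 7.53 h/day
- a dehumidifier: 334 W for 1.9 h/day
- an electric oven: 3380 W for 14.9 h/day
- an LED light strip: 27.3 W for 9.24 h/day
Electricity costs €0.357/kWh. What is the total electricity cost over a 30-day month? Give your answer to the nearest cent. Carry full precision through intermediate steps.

€1140.58

washing machine: 454.2 W × 1.1 h × 30 d = 14,989 Wh = 14.99 kWh
clothes dryer: 3402 W × 15.9 h × 30 d = 1,622,754 Wh = 1,623 kWh
television: 87.2 W × 7.53 h × 30 d = 19,698 Wh = 19.7 kWh
dehumidifier: 334 W × 1.9 h × 30 d = 19,038 Wh = 19.04 kWh
electric oven: 3380 W × 14.9 h × 30 d = 1,510,860 Wh = 1,511 kWh
LED light strip: 27.3 W × 9.24 h × 30 d = 7,568 Wh = 7.568 kWh
Total energy = 14.99 + 1,623 + 19.7 + 19.04 + 1,511 + 7.568 = 3,195 kWh
Cost = 3,195 kWh × €0.357 = €1,140.58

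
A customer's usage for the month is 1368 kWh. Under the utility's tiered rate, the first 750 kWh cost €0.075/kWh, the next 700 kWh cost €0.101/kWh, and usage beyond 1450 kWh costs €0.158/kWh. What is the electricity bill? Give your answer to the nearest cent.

First 750 kWh × €0.075 = €56.25
Next 618 kWh × €0.101 = €62.42
Remaining tier: 0 kWh (not reached)
Total = €118.67

€118.67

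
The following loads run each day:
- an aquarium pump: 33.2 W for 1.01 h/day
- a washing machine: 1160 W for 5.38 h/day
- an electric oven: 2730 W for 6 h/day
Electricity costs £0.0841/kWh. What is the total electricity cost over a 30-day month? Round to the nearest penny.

£57.16

aquarium pump: 33.2 W × 1.01 h × 30 d = 1,006 Wh = 1.006 kWh
washing machine: 1160 W × 5.38 h × 30 d = 187,224 Wh = 187.2 kWh
electric oven: 2730 W × 6 h × 30 d = 491,400 Wh = 491.4 kWh
Total energy = 1.006 + 187.2 + 491.4 = 679.6 kWh
Cost = 679.6 kWh × £0.0841 = £57.16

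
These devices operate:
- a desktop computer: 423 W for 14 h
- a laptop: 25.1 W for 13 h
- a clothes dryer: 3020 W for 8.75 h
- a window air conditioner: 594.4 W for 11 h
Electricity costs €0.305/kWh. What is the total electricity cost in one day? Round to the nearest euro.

€12

desktop computer: 423 W × 14 h = 5,922 Wh = 5.922 kWh
laptop: 25.1 W × 13 h = 326 Wh = 0.3263 kWh
clothes dryer: 3020 W × 8.75 h = 26,425 Wh = 26.43 kWh
window air conditioner: 594.4 W × 11 h = 6,538 Wh = 6.538 kWh
Total energy = 5.922 + 0.3263 + 26.43 + 6.538 = 39.21 kWh
Cost = 39.21 kWh × €0.305 = €11.96 ≈ €12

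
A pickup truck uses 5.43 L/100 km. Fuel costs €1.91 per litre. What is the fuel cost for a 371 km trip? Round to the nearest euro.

Fuel = 5.43 L/100 km × 371 km / 100 = 20.15 L
Cost = 20.15 L × €1.91/L = €38.48 ≈ €38

€38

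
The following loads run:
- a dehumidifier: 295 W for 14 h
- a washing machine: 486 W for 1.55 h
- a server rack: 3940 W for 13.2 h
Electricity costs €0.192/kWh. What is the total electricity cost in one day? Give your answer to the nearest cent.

dehumidifier: 295 W × 14 h = 4,130 Wh = 4.13 kWh
washing machine: 486 W × 1.55 h = 753 Wh = 0.7533 kWh
server rack: 3940 W × 13.2 h = 52,008 Wh = 52.01 kWh
Total energy = 4.13 + 0.7533 + 52.01 = 56.89 kWh
Cost = 56.89 kWh × €0.192 = €10.92

€10.92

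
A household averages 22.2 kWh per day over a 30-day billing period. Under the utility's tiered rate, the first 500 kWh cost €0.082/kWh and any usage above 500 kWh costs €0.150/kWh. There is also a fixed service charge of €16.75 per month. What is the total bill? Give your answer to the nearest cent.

€82.65

Usage = 22.2 kWh/day × 30 days = 666 kWh
First 500 kWh × €0.082 = €41.00
Remaining 166 kWh × €0.150 = €24.90
Energy charge = €65.90; + service €16.75 = €82.65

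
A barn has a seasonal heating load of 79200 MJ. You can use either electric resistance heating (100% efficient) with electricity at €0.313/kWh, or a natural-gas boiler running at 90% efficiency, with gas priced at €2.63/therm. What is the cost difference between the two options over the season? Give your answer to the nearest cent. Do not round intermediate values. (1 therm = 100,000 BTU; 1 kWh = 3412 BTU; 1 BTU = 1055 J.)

Heat load = 79200 MJ = 79,200,000,000 J / 1055 = 75,071,090 BTU
Gas: input = 75,071,090 / 0.90 = 83,412,322 BTU = 834.1 therm → 834.1 × €2.63 = €2,193.74
Electric: 75,071,090 BTU / 3412 = 22,000 kWh → × €0.313 = €6,886.65
Difference = |€2,193.74 − €6,886.65| = €4,692.91

€4692.91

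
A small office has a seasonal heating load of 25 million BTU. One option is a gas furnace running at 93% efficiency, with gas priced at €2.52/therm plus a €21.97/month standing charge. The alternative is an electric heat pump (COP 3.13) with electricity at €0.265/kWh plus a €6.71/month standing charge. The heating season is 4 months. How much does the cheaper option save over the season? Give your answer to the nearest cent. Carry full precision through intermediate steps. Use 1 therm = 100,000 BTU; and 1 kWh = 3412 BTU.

Heat load = 25 × 10⁶ BTU = 25,000,000 BTU
Gas: input = 25,000,000 / 0.93 = 26,881,720 BTU = 268.8 therm → 268.8 × €2.52 = €677.42; + 4 × €21.97 standing = €765.30
Heat pump: 25,000,000 BTU / 3412 = 7,327 kWh heat; / 3.13 = 2,341 kWh in → × €0.265 = €620.34; + 4 × €6.71 standing = €647.18
Difference = |€765.30 − €647.18| = €118.12

€118.12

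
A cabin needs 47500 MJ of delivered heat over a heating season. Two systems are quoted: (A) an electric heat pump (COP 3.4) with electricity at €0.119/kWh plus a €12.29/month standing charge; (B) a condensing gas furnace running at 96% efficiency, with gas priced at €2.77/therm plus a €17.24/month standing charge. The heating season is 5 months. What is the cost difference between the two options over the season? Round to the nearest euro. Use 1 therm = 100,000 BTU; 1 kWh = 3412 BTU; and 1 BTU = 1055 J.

Heat load = 47500 MJ = 47,500,000,000 J / 1055 = 45,023,697 BTU
Gas: input = 45,023,697 / 0.96 = 46,899,684 BTU = 469 therm → 469 × €2.77 = €1,299.12; + 5 × €17.24 standing = €1,385.32
Heat pump: 45,023,697 BTU / 3412 = 13,200 kWh heat; / 3.4 = 3,881 kWh in → × €0.119 = €461.85; + 5 × €12.29 standing = €523.30
Difference = |€1,385.32 − €523.30| = €862.02 ≈ €862

€862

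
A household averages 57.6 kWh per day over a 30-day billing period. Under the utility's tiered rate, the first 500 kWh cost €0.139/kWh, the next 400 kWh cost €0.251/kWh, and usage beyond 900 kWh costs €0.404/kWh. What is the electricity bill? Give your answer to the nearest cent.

€504.41

Usage = 57.6 kWh/day × 30 days = 1728 kWh
First 500 kWh × €0.139 = €69.50
Next 400 kWh × €0.251 = €100.40
Remaining 828 kWh × €0.404 = €334.51
Total = €504.41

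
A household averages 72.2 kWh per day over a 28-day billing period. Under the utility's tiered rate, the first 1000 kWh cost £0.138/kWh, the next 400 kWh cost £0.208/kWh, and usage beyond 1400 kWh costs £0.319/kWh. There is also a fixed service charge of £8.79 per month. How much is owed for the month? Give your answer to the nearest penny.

£428.28

Usage = 72.2 kWh/day × 28 days = 2021.6 kWh
First 1000 kWh × £0.138 = £138.00
Next 400 kWh × £0.208 = £83.20
Remaining 621.6 kWh × £0.319 = £198.29
Energy charge = £419.49; + service £8.79 = £428.28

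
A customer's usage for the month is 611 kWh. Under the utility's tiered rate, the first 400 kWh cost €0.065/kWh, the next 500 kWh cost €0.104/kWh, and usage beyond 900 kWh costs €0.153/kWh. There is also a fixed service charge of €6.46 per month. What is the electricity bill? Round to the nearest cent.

€54.40

First 400 kWh × €0.065 = €26.00
Next 211 kWh × €0.104 = €21.94
Remaining tier: 0 kWh (not reached)
Energy charge = €47.94; + service €6.46 = €54.40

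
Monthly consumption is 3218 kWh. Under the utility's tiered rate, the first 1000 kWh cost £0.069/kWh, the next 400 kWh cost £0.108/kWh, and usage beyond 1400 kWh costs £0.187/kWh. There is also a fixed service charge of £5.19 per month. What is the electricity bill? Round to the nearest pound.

£457

First 1000 kWh × £0.069 = £69.00
Next 400 kWh × £0.108 = £43.20
Remaining 1818 kWh × £0.187 = £339.97
Energy charge = £452.17; + service £5.19 = £457.36 ≈ £457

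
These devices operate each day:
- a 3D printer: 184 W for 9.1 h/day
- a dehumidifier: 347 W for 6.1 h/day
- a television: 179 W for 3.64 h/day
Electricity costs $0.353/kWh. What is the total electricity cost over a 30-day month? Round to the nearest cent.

3D printer: 184 W × 9.1 h × 30 d = 50,232 Wh = 50.23 kWh
dehumidifier: 347 W × 6.1 h × 30 d = 63,501 Wh = 63.5 kWh
television: 179 W × 3.64 h × 30 d = 19,547 Wh = 19.55 kWh
Total energy = 50.23 + 63.5 + 19.55 = 133.3 kWh
Cost = 133.3 kWh × $0.353 = $47.05

$47.05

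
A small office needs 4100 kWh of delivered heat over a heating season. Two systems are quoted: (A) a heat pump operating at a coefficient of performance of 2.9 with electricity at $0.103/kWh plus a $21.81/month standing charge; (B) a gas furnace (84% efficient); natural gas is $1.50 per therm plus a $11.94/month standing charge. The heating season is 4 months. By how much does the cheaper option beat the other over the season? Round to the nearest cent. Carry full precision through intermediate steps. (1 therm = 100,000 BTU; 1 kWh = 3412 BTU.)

$64.71

Heat load = 4100 kWh × 3412 = 13,989,200 BTU
Gas: input = 13,989,200 / 0.84 = 16,653,810 BTU = 166.5 therm → 166.5 × $1.50 = $249.81; + 4 × $11.94 standing = $297.57
Heat pump: 13,989,200 BTU / 3412 = 4,100 kWh heat; / 2.9 = 1,414 kWh in → × $0.103 = $145.62; + 4 × $21.81 standing = $232.86
Difference = |$297.57 − $232.86| = $64.71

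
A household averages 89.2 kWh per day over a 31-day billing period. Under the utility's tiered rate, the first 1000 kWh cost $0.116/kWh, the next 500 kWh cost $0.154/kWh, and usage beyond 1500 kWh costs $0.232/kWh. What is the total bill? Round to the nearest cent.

$486.53

Usage = 89.2 kWh/day × 31 days = 2765.2 kWh
First 1000 kWh × $0.116 = $116.00
Next 500 kWh × $0.154 = $77.00
Remaining 1265.2 kWh × $0.232 = $293.53
Total = $486.53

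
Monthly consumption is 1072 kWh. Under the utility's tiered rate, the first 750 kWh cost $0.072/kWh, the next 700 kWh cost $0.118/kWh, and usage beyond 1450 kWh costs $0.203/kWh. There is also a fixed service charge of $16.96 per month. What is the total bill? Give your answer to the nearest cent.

First 750 kWh × $0.072 = $54.00
Next 322 kWh × $0.118 = $38.00
Remaining tier: 0 kWh (not reached)
Energy charge = $92.00; + service $16.96 = $108.96

$108.96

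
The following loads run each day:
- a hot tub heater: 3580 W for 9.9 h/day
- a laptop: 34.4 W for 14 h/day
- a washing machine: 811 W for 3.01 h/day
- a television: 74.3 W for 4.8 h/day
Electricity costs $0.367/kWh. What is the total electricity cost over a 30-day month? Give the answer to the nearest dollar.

$426

hot tub heater: 3580 W × 9.9 h × 30 d = 1,063,260 Wh = 1,063 kWh
laptop: 34.4 W × 14 h × 30 d = 14,448 Wh = 14.45 kWh
washing machine: 811 W × 3.01 h × 30 d = 73,233 Wh = 73.23 kWh
television: 74.3 W × 4.8 h × 30 d = 10,699 Wh = 10.7 kWh
Total energy = 1,063 + 14.45 + 73.23 + 10.7 = 1,162 kWh
Cost = 1,162 kWh × $0.367 = $426.32 ≈ $426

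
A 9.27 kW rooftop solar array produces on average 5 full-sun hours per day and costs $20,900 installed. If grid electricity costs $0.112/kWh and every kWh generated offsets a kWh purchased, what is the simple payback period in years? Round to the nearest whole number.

Daily generation = 9.27 kW × 5 h = 46.35 kWh
Annual generation = 46.35 × 365 = 16918 kWh
Annual savings = 16918 × $0.112 = $1,894.79
Payback = $20,900 / $1,894.79 = 11 years

11 years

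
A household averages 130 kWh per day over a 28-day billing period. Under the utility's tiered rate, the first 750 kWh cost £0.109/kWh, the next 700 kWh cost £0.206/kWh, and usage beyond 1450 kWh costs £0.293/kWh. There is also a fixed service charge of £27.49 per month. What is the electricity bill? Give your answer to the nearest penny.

£895.11

Usage = 130 kWh/day × 28 days = 3640 kWh
First 750 kWh × £0.109 = £81.75
Next 700 kWh × £0.206 = £144.20
Remaining 2190 kWh × £0.293 = £641.67
Energy charge = £867.62; + service £27.49 = £895.11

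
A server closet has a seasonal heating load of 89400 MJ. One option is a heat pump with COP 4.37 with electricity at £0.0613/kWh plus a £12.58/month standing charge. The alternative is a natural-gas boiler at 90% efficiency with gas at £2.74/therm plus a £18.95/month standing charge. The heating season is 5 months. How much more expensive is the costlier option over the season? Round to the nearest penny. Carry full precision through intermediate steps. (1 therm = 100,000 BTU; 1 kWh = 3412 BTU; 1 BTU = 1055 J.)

Heat load = 89400 MJ = 89,400,000,000 J / 1055 = 84,739,336 BTU
Gas: input = 84,739,336 / 0.90 = 94,154,818 BTU = 941.5 therm → 941.5 × £2.74 = £2,579.84; + 5 × £18.95 standing = £2,674.59
Heat pump: 84,739,336 BTU / 3412 = 24,840 kWh heat; / 4.37 = 5,683 kWh in → × £0.0613 = £348.38; + 5 × £12.58 standing = £411.28
Difference = |£2,674.59 − £411.28| = £2,263.31

£2263.31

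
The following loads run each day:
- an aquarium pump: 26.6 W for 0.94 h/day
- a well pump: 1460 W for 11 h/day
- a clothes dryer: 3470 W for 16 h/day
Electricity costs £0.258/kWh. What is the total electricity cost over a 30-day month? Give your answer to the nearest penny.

aquarium pump: 26.6 W × 0.94 h × 30 d = 750 Wh = 0.7501 kWh
well pump: 1460 W × 11 h × 30 d = 481,800 Wh = 481.8 kWh
clothes dryer: 3470 W × 16 h × 30 d = 1,665,600 Wh = 1,666 kWh
Total energy = 0.7501 + 481.8 + 1,666 = 2,148 kWh
Cost = 2,148 kWh × £0.258 = £554.22

£554.22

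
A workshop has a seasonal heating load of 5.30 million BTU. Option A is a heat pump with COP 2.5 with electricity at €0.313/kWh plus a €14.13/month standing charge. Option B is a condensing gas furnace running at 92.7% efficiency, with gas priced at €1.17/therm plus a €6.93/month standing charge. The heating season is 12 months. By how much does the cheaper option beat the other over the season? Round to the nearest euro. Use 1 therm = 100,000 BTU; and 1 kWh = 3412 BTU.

Heat load = 5.30 × 10⁶ BTU = 5,300,000 BTU
Gas: input = 5,300,000 / 0.927 = 5,717,368 BTU = 57.17 therm → 57.17 × €1.17 = €66.89; + 12 × €6.93 standing = €150.05
Heat pump: 5,300,000 BTU / 3412 = 1,553 kWh heat; / 2.5 = 621.3 kWh in → × €0.313 = €194.48; + 12 × €14.13 standing = €364.04
Difference = |€150.05 − €364.04| = €213.99 ≈ €214

€214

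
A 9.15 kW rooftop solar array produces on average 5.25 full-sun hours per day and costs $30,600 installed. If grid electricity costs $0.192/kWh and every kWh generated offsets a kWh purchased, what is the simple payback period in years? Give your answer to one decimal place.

Daily generation = 9.15 kW × 5.25 h = 48.04 kWh
Annual generation = 48.04 × 365 = 17534 kWh
Annual savings = 17534 × $0.192 = $3,366.47
Payback = $30,600 / $3,366.47 = 9.09 years

9.1 years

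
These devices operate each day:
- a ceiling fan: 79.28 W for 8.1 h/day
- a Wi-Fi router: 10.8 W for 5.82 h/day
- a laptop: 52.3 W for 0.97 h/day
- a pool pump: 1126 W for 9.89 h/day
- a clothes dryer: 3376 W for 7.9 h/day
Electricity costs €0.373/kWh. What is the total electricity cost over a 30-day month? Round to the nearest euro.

ceiling fan: 79.28 W × 8.1 h × 30 d = 19,265 Wh = 19.27 kWh
Wi-Fi router: 10.8 W × 5.82 h × 30 d = 1,886 Wh = 1.886 kWh
laptop: 52.3 W × 0.97 h × 30 d = 1,522 Wh = 1.522 kWh
pool pump: 1126 W × 9.89 h × 30 d = 334,084 Wh = 334.1 kWh
clothes dryer: 3376 W × 7.9 h × 30 d = 800,112 Wh = 800.1 kWh
Total energy = 19.27 + 1.886 + 1.522 + 334.1 + 800.1 = 1,157 kWh
Cost = 1,157 kWh × €0.373 = €431.51 ≈ €432

€432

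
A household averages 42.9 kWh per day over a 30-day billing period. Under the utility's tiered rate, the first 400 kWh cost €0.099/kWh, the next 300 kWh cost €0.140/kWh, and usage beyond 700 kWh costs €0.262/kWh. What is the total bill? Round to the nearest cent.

€235.39

Usage = 42.9 kWh/day × 30 days = 1287 kWh
First 400 kWh × €0.099 = €39.60
Next 300 kWh × €0.140 = €42.00
Remaining 587 kWh × €0.262 = €153.79
Total = €235.39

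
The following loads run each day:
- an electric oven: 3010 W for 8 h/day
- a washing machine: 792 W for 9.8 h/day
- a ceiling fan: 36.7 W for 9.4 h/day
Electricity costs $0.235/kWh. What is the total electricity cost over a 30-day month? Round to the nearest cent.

$226.92

electric oven: 3010 W × 8 h × 30 d = 722,400 Wh = 722.4 kWh
washing machine: 792 W × 9.8 h × 30 d = 232,848 Wh = 232.8 kWh
ceiling fan: 36.7 W × 9.4 h × 30 d = 10,349 Wh = 10.35 kWh
Total energy = 722.4 + 232.8 + 10.35 = 965.6 kWh
Cost = 965.6 kWh × $0.235 = $226.92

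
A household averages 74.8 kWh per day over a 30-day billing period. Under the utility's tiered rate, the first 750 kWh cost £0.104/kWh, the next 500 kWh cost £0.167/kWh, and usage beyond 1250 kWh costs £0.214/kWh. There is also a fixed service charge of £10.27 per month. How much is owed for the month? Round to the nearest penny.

£384.49

Usage = 74.8 kWh/day × 30 days = 2244 kWh
First 750 kWh × £0.104 = £78.00
Next 500 kWh × £0.167 = £83.50
Remaining 994 kWh × £0.214 = £212.72
Energy charge = £374.22; + service £10.27 = £384.49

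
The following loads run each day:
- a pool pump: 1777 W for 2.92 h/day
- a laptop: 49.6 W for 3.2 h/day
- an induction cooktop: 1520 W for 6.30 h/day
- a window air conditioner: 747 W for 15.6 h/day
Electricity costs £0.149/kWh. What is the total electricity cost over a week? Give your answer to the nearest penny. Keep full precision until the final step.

£27.72

pool pump: 1777 W × 2.92 h × 7 d = 36,322 Wh = 36.32 kWh
laptop: 49.6 W × 3.2 h × 7 d = 1,111 Wh = 1.111 kWh
induction cooktop: 1520 W × 6.30 h × 7 d = 67,032 Wh = 67.03 kWh
window air conditioner: 747 W × 15.6 h × 7 d = 81,572 Wh = 81.57 kWh
Total energy = 36.32 + 1.111 + 67.03 + 81.57 = 186 kWh
Cost = 186 kWh × £0.149 = £27.72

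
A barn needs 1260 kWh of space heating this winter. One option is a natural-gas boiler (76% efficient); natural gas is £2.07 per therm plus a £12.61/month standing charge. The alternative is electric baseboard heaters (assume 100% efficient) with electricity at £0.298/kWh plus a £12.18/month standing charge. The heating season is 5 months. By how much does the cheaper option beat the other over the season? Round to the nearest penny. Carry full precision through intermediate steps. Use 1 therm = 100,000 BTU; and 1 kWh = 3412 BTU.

£256.24

Heat load = 1260 kWh × 3412 = 4,299,120 BTU
Gas: input = 4,299,120 / 0.76 = 5,656,737 BTU = 56.57 therm → 56.57 × £2.07 = £117.09; + 5 × £12.61 standing = £180.14
Electric: 4,299,120 BTU / 3412 = 1,260 kWh → × £0.298 = £375.48; + 5 × £12.18 standing = £436.38
Difference = |£180.14 − £436.38| = £256.24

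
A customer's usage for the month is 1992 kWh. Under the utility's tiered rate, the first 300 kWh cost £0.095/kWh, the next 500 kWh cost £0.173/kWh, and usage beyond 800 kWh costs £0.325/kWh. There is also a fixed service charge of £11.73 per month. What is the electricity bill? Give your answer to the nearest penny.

First 300 kWh × £0.095 = £28.50
Next 500 kWh × £0.173 = £86.50
Remaining 1192 kWh × £0.325 = £387.40
Energy charge = £502.40; + service £11.73 = £514.13

£514.13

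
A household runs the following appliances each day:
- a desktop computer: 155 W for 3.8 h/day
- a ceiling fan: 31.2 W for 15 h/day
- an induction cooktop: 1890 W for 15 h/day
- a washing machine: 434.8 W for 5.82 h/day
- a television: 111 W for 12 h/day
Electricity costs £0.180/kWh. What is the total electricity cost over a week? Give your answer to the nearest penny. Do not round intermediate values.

£41.92

desktop computer: 155 W × 3.8 h × 7 d = 4,123 Wh = 4.123 kWh
ceiling fan: 31.2 W × 15 h × 7 d = 3,276 Wh = 3.276 kWh
induction cooktop: 1890 W × 15 h × 7 d = 198,450 Wh = 198.4 kWh
washing machine: 434.8 W × 5.82 h × 7 d = 17,714 Wh = 17.71 kWh
television: 111 W × 12 h × 7 d = 9,324 Wh = 9.324 kWh
Total energy = 4.123 + 3.276 + 198.4 + 17.71 + 9.324 = 232.9 kWh
Cost = 232.9 kWh × £0.180 = £41.92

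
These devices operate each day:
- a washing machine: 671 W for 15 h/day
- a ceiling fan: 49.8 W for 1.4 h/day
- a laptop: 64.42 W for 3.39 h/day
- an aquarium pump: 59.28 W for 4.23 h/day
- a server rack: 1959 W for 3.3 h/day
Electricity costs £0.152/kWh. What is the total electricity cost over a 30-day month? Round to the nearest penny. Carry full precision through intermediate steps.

washing machine: 671 W × 15 h × 30 d = 301,950 Wh = 301.9 kWh
ceiling fan: 49.8 W × 1.4 h × 30 d = 2,092 Wh = 2.092 kWh
laptop: 64.42 W × 3.39 h × 30 d = 6,552 Wh = 6.552 kWh
aquarium pump: 59.28 W × 4.23 h × 30 d = 7,523 Wh = 7.523 kWh
server rack: 1959 W × 3.3 h × 30 d = 193,941 Wh = 193.9 kWh
Total energy = 301.9 + 2.092 + 6.552 + 7.523 + 193.9 = 512.1 kWh
Cost = 512.1 kWh × £0.152 = £77.83

£77.83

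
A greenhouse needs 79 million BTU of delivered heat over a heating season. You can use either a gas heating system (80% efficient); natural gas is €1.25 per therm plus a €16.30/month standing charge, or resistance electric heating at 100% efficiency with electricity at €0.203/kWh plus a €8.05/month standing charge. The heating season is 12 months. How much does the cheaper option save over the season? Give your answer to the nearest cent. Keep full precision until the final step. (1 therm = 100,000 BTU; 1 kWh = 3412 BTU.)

Heat load = 79 × 10⁶ BTU = 79,000,000 BTU
Gas: input = 79,000,000 / 0.80 = 98,750,000 BTU = 987.5 therm → 987.5 × €1.25 = €1,234.38; + 12 × €16.30 standing = €1,429.97
Electric: 79,000,000 BTU / 3412 = 23,150 kWh → × €0.203 = €4,700.18; + 12 × €8.05 standing = €4,796.78
Difference = |€1,429.97 − €4,796.78| = €3,366.80

€3366.80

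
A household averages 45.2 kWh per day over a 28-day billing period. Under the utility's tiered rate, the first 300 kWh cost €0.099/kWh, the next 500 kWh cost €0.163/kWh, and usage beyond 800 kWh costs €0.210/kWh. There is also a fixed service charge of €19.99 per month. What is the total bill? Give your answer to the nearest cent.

Usage = 45.2 kWh/day × 28 days = 1265.6 kWh
First 300 kWh × €0.099 = €29.70
Next 500 kWh × €0.163 = €81.50
Remaining 465.6 kWh × €0.210 = €97.78
Energy charge = €208.98; + service €19.99 = €228.97

€228.97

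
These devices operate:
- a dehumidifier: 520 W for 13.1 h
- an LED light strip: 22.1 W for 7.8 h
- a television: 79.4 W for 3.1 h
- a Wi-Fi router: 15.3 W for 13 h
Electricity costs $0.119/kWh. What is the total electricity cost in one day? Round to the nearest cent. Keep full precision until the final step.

dehumidifier: 520 W × 13.1 h = 6,812 Wh = 6.812 kWh
LED light strip: 22.1 W × 7.8 h = 172 Wh = 0.1724 kWh
television: 79.4 W × 3.1 h = 246 Wh = 0.2461 kWh
Wi-Fi router: 15.3 W × 13 h = 199 Wh = 0.1989 kWh
Total energy = 6.812 + 0.1724 + 0.2461 + 0.1989 = 7.429 kWh
Cost = 7.429 kWh × $0.119 = $0.88

$0.88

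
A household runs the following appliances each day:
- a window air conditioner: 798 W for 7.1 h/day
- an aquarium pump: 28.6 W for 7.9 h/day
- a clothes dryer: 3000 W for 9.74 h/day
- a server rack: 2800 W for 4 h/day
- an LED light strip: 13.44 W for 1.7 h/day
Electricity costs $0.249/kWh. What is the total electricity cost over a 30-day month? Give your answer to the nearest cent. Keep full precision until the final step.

window air conditioner: 798 W × 7.1 h × 30 d = 169,974 Wh = 170 kWh
aquarium pump: 28.6 W × 7.9 h × 30 d = 6,778 Wh = 6.778 kWh
clothes dryer: 3000 W × 9.74 h × 30 d = 876,600 Wh = 876.6 kWh
server rack: 2800 W × 4 h × 30 d = 336,000 Wh = 336 kWh
LED light strip: 13.44 W × 1.7 h × 30 d = 685 Wh = 0.6854 kWh
Total energy = 170 + 6.778 + 876.6 + 336 + 0.6854 = 1,390 kWh
Cost = 1,390 kWh × $0.249 = $346.12

$346.12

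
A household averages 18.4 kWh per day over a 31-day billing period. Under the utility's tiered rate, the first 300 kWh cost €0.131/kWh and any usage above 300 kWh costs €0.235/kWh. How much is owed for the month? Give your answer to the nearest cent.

Usage = 18.4 kWh/day × 31 days = 570.4 kWh
First 300 kWh × €0.131 = €39.30
Remaining 270.4 kWh × €0.235 = €63.54
Total = €102.84

€102.84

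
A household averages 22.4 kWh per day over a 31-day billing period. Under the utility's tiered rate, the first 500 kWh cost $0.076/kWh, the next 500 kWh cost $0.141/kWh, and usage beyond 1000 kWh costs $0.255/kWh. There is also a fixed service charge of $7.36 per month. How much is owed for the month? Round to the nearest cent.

$72.77

Usage = 22.4 kWh/day × 31 days = 694.4 kWh
First 500 kWh × $0.076 = $38.00
Next 194.4 kWh × $0.141 = $27.41
Remaining tier: 0 kWh (not reached)
Energy charge = $65.41; + service $7.36 = $72.77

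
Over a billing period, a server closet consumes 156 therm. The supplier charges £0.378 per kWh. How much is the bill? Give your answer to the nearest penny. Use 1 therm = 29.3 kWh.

156 therm × (29.3 kWh/therm) = 4,571 kWh
Cost = 4,571 kWh × £0.378/kWh = £1,727.76

£1727.76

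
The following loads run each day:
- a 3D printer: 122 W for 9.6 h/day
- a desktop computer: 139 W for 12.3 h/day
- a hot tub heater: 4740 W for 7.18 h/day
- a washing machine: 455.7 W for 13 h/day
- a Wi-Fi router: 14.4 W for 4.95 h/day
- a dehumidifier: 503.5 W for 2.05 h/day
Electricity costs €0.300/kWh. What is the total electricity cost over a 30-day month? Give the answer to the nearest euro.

3D printer: 122 W × 9.6 h × 30 d = 35,136 Wh = 35.14 kWh
desktop computer: 139 W × 12.3 h × 30 d = 51,291 Wh = 51.29 kWh
hot tub heater: 4740 W × 7.18 h × 30 d = 1,020,996 Wh = 1,021 kWh
washing machine: 455.7 W × 13 h × 30 d = 177,723 Wh = 177.7 kWh
Wi-Fi router: 14.4 W × 4.95 h × 30 d = 2,138 Wh = 2.138 kWh
dehumidifier: 503.5 W × 2.05 h × 30 d = 30,965 Wh = 30.97 kWh
Total energy = 35.14 + 51.29 + 1,021 + 177.7 + 2.138 + 30.97 = 1,318 kWh
Cost = 1,318 kWh × €0.300 = €395.47 ≈ €395

€395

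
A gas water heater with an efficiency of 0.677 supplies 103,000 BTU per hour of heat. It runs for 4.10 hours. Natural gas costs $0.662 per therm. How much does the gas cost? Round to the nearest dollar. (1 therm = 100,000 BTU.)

Heat delivered = 103,000 BTU/h × 4.10 h = 422,300 BTU
Gas input = 422,300 / 0.677 = 623,781 BTU
= 623,781 / 100,000 = 6.238 therm
Cost = 6.238 × $0.662/therm = $4.13 ≈ $4

$4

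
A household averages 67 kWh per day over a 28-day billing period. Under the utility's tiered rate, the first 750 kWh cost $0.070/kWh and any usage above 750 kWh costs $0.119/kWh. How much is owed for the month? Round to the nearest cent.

Usage = 67 kWh/day × 28 days = 1876 kWh
First 750 kWh × $0.070 = $52.50
Remaining 1126 kWh × $0.119 = $133.99
Total = $186.49

$186.49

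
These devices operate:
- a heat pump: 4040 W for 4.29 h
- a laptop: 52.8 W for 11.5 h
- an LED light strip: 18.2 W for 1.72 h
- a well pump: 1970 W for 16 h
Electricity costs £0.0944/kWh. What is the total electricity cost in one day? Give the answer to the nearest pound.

heat pump: 4040 W × 4.29 h = 17,332 Wh = 17.33 kWh
laptop: 52.8 W × 11.5 h = 607 Wh = 0.6072 kWh
LED light strip: 18.2 W × 1.72 h = 31 Wh = 0.0313 kWh
well pump: 1970 W × 16 h = 31,520 Wh = 31.52 kWh
Total energy = 17.33 + 0.6072 + 0.0313 + 31.52 = 49.49 kWh
Cost = 49.49 kWh × £0.0944 = £4.67 ≈ £5

£5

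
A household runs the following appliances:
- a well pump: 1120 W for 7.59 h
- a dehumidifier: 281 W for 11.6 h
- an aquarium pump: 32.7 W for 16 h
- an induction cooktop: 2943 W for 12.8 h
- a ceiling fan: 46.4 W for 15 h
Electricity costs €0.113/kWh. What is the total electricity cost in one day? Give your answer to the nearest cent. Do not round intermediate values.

well pump: 1120 W × 7.59 h = 8,501 Wh = 8.501 kWh
dehumidifier: 281 W × 11.6 h = 3,260 Wh = 3.26 kWh
aquarium pump: 32.7 W × 16 h = 523 Wh = 0.5232 kWh
induction cooktop: 2943 W × 12.8 h = 37,670 Wh = 37.67 kWh
ceiling fan: 46.4 W × 15 h = 696 Wh = 0.696 kWh
Total energy = 8.501 + 3.26 + 0.5232 + 37.67 + 0.696 = 50.65 kWh
Cost = 50.65 kWh × €0.113 = €5.72

€5.72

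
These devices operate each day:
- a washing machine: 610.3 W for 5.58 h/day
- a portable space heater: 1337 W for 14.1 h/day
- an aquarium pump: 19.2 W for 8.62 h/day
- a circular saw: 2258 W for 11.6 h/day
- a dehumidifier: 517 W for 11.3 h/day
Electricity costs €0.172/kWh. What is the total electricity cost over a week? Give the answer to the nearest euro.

€66

washing machine: 610.3 W × 5.58 h × 7 d = 23,838 Wh = 23.84 kWh
portable space heater: 1337 W × 14.1 h × 7 d = 131,962 Wh = 132 kWh
aquarium pump: 19.2 W × 8.62 h × 7 d = 1,159 Wh = 1.159 kWh
circular saw: 2258 W × 11.6 h × 7 d = 183,350 Wh = 183.3 kWh
dehumidifier: 517 W × 11.3 h × 7 d = 40,895 Wh = 40.89 kWh
Total energy = 23.84 + 132 + 1.159 + 183.3 + 40.89 = 381.2 kWh
Cost = 381.2 kWh × €0.172 = €65.57 ≈ €66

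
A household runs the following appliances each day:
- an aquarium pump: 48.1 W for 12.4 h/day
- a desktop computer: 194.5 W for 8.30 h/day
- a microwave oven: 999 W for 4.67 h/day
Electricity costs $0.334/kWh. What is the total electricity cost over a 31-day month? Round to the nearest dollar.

$71

aquarium pump: 48.1 W × 12.4 h × 31 d = 18,490 Wh = 18.49 kWh
desktop computer: 194.5 W × 8.30 h × 31 d = 50,045 Wh = 50.04 kWh
microwave oven: 999 W × 4.67 h × 31 d = 144,625 Wh = 144.6 kWh
Total energy = 18.49 + 50.04 + 144.6 = 213.2 kWh
Cost = 213.2 kWh × $0.334 = $71.20 ≈ $71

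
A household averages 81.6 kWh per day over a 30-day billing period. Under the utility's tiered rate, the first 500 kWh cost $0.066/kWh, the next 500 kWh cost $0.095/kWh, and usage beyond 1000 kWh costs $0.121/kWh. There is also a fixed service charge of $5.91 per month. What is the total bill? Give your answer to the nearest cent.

Usage = 81.6 kWh/day × 30 days = 2448 kWh
First 500 kWh × $0.066 = $33.00
Next 500 kWh × $0.095 = $47.50
Remaining 1448 kWh × $0.121 = $175.21
Energy charge = $255.71; + service $5.91 = $261.62

$261.62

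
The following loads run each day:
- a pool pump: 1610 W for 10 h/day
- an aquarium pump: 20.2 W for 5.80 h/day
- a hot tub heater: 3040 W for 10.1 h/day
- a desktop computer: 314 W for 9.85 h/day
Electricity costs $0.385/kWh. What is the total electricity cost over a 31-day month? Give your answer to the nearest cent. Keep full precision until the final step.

$596.92

pool pump: 1610 W × 10 h × 31 d = 499,100 Wh = 499.1 kWh
aquarium pump: 20.2 W × 5.80 h × 31 d = 3,632 Wh = 3.632 kWh
hot tub heater: 3040 W × 10.1 h × 31 d = 951,824 Wh = 951.8 kWh
desktop computer: 314 W × 9.85 h × 31 d = 95,880 Wh = 95.88 kWh
Total energy = 499.1 + 3.632 + 951.8 + 95.88 = 1,550 kWh
Cost = 1,550 kWh × $0.385 = $596.92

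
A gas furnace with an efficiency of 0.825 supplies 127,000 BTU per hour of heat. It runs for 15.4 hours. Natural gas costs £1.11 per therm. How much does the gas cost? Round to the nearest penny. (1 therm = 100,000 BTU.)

Heat delivered = 127,000 BTU/h × 15.4 h = 1,955,800 BTU
Gas input = 1,955,800 / 0.825 = 2,370,667 BTU
= 2,370,667 / 100,000 = 23.71 therm
Cost = 23.71 × £1.11/therm = £26.31

£26.31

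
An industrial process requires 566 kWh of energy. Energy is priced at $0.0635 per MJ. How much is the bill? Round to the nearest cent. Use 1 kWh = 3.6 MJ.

$129.39

566 kWh × (3.6 MJ/kWh) = 2,038 MJ
Cost = 2,038 MJ × $0.0635/MJ = $129.39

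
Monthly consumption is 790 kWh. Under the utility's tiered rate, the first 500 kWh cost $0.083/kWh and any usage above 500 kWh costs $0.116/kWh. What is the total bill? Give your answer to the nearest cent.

First 500 kWh × $0.083 = $41.50
Remaining 290 kWh × $0.116 = $33.64
Total = $75.14

$75.14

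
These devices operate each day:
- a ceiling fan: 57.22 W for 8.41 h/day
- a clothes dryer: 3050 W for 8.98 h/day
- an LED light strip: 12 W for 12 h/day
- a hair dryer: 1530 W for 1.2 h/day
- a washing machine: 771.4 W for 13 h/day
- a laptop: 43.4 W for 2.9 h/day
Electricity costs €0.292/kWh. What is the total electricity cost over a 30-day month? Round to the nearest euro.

ceiling fan: 57.22 W × 8.41 h × 30 d = 14,437 Wh = 14.44 kWh
clothes dryer: 3050 W × 8.98 h × 30 d = 821,670 Wh = 821.7 kWh
LED light strip: 12 W × 12 h × 30 d = 4,320 Wh = 4.32 kWh
hair dryer: 1530 W × 1.2 h × 30 d = 55,080 Wh = 55.08 kWh
washing machine: 771.4 W × 13 h × 30 d = 300,846 Wh = 300.8 kWh
laptop: 43.4 W × 2.9 h × 30 d = 3,776 Wh = 3.776 kWh
Total energy = 14.44 + 821.7 + 4.32 + 55.08 + 300.8 + 3.776 = 1,200 kWh
Cost = 1,200 kWh × €0.292 = €350.44 ≈ €350

€350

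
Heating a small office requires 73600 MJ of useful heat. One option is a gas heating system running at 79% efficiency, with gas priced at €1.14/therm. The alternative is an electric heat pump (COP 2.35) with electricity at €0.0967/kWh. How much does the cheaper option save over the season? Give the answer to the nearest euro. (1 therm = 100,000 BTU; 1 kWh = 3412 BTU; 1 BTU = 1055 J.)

Heat load = 73600 MJ = 73,600,000,000 J / 1055 = 69,763,033 BTU
Gas: input = 69,763,033 / 0.79 = 88,307,637 BTU = 883.1 therm → 883.1 × €1.14 = €1,006.71
Heat pump: 69,763,033 BTU / 3412 = 20,450 kWh heat; / 2.35 = 8,701 kWh in → × €0.0967 = €841.35
Difference = |€1,006.71 − €841.35| = €165.36 ≈ €165

€165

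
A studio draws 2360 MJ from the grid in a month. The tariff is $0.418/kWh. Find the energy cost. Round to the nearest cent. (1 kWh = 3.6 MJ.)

2360 MJ × (0.27778 kWh/MJ) = 655.6 kWh
Cost = 655.6 kWh × $0.418/kWh = $274.02

$274.02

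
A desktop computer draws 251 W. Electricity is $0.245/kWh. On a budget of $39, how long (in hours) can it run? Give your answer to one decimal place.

634.2 h

Energy budget = $39 / $0.245 per kWh = 159.2 kWh = 159,184 Wh
Runtime = 159,184 Wh / 251 W = 634.2 h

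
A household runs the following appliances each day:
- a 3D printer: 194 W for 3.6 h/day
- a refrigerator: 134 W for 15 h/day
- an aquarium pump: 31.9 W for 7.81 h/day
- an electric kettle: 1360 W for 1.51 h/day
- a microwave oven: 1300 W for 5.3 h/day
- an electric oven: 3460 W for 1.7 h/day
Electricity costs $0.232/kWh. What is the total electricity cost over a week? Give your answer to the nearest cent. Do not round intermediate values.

$28.88

3D printer: 194 W × 3.6 h × 7 d = 4,889 Wh = 4.889 kWh
refrigerator: 134 W × 15 h × 7 d = 14,070 Wh = 14.07 kWh
aquarium pump: 31.9 W × 7.81 h × 7 d = 1,744 Wh = 1.744 kWh
electric kettle: 1360 W × 1.51 h × 7 d = 14,375 Wh = 14.38 kWh
microwave oven: 1300 W × 5.3 h × 7 d = 48,230 Wh = 48.23 kWh
electric oven: 3460 W × 1.7 h × 7 d = 41,174 Wh = 41.17 kWh
Total energy = 4.889 + 14.07 + 1.744 + 14.38 + 48.23 + 41.17 = 124.5 kWh
Cost = 124.5 kWh × $0.232 = $28.88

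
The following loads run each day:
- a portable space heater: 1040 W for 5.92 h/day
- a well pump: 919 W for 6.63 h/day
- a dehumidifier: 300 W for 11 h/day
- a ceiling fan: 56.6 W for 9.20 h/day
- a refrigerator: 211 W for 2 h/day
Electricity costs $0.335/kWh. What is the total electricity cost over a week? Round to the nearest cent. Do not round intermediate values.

portable space heater: 1040 W × 5.92 h × 7 d = 43,098 Wh = 43.1 kWh
well pump: 919 W × 6.63 h × 7 d = 42,651 Wh = 42.65 kWh
dehumidifier: 300 W × 11 h × 7 d = 23,100 Wh = 23.1 kWh
ceiling fan: 56.6 W × 9.20 h × 7 d = 3,645 Wh = 3.645 kWh
refrigerator: 211 W × 2 h × 7 d = 2,954 Wh = 2.954 kWh
Total energy = 43.1 + 42.65 + 23.1 + 3.645 + 2.954 = 115.4 kWh
Cost = 115.4 kWh × $0.335 = $38.67

$38.67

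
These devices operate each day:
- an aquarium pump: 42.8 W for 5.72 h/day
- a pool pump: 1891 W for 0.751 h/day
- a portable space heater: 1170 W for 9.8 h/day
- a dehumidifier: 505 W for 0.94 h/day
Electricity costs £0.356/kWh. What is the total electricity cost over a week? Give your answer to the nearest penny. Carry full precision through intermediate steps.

£33.91

aquarium pump: 42.8 W × 5.72 h × 7 d = 1,714 Wh = 1.714 kWh
pool pump: 1891 W × 0.751 h × 7 d = 9,941 Wh = 9.941 kWh
portable space heater: 1170 W × 9.8 h × 7 d = 80,262 Wh = 80.26 kWh
dehumidifier: 505 W × 0.94 h × 7 d = 3,323 Wh = 3.323 kWh
Total energy = 1.714 + 9.941 + 80.26 + 3.323 = 95.24 kWh
Cost = 95.24 kWh × £0.356 = £33.91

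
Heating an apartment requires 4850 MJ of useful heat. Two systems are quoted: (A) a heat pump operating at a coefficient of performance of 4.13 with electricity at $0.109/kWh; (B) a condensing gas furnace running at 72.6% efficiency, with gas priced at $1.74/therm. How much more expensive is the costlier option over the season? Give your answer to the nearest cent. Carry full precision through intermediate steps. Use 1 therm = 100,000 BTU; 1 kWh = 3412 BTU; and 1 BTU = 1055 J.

Heat load = 4850 MJ = 4,850,000,000 J / 1055 = 4,597,156 BTU
Gas: input = 4,597,156 / 0.726 = 6,332,171 BTU = 63.32 therm → 63.32 × $1.74 = $110.18
Heat pump: 4,597,156 BTU / 3412 = 1,347 kWh heat; / 4.13 = 326.2 kWh in → × $0.109 = $35.56
Difference = |$110.18 − $35.56| = $74.62

$74.62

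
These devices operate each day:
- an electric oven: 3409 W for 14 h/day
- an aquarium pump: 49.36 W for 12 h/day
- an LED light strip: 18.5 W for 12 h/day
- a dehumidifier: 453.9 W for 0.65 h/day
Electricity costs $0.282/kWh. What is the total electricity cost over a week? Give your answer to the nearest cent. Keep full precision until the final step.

electric oven: 3409 W × 14 h × 7 d = 334,082 Wh = 334.1 kWh
aquarium pump: 49.36 W × 12 h × 7 d = 4,146 Wh = 4.146 kWh
LED light strip: 18.5 W × 12 h × 7 d = 1,554 Wh = 1.554 kWh
dehumidifier: 453.9 W × 0.65 h × 7 d = 2,065 Wh = 2.065 kWh
Total energy = 334.1 + 4.146 + 1.554 + 2.065 = 341.8 kWh
Cost = 341.8 kWh × $0.282 = $96.40

$96.40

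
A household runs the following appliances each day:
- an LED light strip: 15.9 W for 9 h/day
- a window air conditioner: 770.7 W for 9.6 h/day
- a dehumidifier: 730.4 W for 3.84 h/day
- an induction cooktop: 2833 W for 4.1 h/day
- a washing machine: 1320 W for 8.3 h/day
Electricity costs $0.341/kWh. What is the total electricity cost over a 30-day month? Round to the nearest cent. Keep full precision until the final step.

LED light strip: 15.9 W × 9 h × 30 d = 4,293 Wh = 4.293 kWh
window air conditioner: 770.7 W × 9.6 h × 30 d = 221,962 Wh = 222 kWh
dehumidifier: 730.4 W × 3.84 h × 30 d = 84,142 Wh = 84.14 kWh
induction cooktop: 2833 W × 4.1 h × 30 d = 348,459 Wh = 348.5 kWh
washing machine: 1320 W × 8.3 h × 30 d = 328,680 Wh = 328.7 kWh
Total energy = 4.293 + 222 + 84.14 + 348.5 + 328.7 = 987.5 kWh
Cost = 987.5 kWh × $0.341 = $336.75

$336.75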